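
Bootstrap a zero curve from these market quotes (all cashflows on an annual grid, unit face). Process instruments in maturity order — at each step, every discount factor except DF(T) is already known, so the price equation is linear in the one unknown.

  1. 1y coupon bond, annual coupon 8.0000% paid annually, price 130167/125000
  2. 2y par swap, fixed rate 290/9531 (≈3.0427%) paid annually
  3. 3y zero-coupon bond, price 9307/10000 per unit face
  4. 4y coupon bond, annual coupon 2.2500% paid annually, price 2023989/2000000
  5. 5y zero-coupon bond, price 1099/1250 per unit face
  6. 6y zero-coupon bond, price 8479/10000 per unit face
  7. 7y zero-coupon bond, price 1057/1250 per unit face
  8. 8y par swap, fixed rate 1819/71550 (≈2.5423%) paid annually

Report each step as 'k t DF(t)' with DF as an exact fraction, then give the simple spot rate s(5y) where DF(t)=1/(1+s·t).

1 1 4821/5000
2 2 471/500
3 3 9307/10000
4 4 9273/10000
5 5 1099/1250
6 6 8479/10000
7 7 1057/1250
8 8 8181/10000
s(5y) = (1/(1099/1250) − 1)/(5) = 151/5495 ≈ 2.7480%

step 1 [1y] bond c/1=2/25: DF=(130167/125000 − 2/25·(0))/(1+2/25) = 4821/5000 ≈ 0.964200
step 2 [2y] swap r/1=290/9531: DF=(1 − 290/9531·(0.964200))/(1+290/9531) = 471/500 ≈ 0.942000
step 3 [3y] zero: DF = P = 9307/10000 ≈ 0.930700
step 4 [4y] bond c/1=9/400: DF=(2023989/2000000 − 9/400·(0.964200+0.942000+0.930700))/(1+9/400) = 9273/10000 ≈ 0.927300
step 5 [5y] zero: DF = P = 1099/1250 ≈ 0.879200
step 6 [6y] zero: DF = P = 8479/10000 ≈ 0.847900
step 7 [7y] zero: DF = P = 1057/1250 ≈ 0.845600
step 8 [8y] swap r/1=1819/71550: DF=(1 − 1819/71550·(0.964200+0.942000+0.930700+0.927300+0.879200+0.847900+0.845600))/(1+1819/71550) = 8181/10000 ≈ 0.818100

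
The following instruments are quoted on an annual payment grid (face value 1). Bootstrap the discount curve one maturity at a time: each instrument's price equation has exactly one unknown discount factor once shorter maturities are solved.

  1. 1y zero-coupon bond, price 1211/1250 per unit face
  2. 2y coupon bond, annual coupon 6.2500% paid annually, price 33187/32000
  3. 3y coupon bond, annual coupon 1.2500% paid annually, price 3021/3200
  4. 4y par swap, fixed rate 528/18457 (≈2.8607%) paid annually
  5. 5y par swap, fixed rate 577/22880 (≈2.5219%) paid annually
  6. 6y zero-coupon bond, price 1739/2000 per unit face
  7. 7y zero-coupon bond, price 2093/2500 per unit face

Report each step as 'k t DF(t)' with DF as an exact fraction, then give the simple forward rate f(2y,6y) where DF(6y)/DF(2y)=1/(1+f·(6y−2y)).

1 1 1211/1250
2 2 9191/10000
3 3 9091/10000
4 4 559/625
5 5 4423/5000
6 6 1739/2000
7 7 2093/2500
f(2y,6y) = ((9191/10000)/(1739/2000) − 1)/(4) = 124/8695 ≈ 1.4261%

step 1 [1y] zero: DF = P = 1211/1250 ≈ 0.968800
step 2 [2y] bond c/1=1/16: DF=(33187/32000 − 1/16·(0.968800))/(1+1/16) = 9191/10000 ≈ 0.919100
step 3 [3y] bond c/1=1/80: DF=(3021/3200 − 1/80·(0.968800+0.919100))/(1+1/80) = 9091/10000 ≈ 0.909100
step 4 [4y] swap r/1=528/18457: DF=(1 − 528/18457·(0.968800+0.919100+0.909100))/(1+528/18457) = 559/625 ≈ 0.894400
step 5 [5y] swap r/1=577/22880: DF=(1 − 577/22880·(0.968800+0.919100+0.909100+0.894400))/(1+577/22880) = 4423/5000 ≈ 0.884600
step 6 [6y] zero: DF = P = 1739/2000 ≈ 0.869500
step 7 [7y] zero: DF = P = 2093/2500 ≈ 0.837200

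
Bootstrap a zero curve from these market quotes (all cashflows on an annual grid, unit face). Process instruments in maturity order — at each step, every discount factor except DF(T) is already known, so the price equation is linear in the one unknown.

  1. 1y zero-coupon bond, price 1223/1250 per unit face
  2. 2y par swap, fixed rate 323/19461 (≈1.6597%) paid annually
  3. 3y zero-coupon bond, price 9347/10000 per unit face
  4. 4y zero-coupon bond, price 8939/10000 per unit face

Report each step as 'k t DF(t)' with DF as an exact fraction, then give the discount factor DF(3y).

step 1 [1y] zero: DF = P = 1223/1250 ≈ 0.978400
step 2 [2y] swap r/1=323/19461: DF=(1 − 323/19461·(0.978400))/(1+323/19461) = 9677/10000 ≈ 0.967700
step 3 [3y] zero: DF = P = 9347/10000 ≈ 0.934700
step 4 [4y] zero: DF = P = 8939/10000 ≈ 0.893900

1 1 1223/1250
2 2 9677/10000
3 3 9347/10000
4 4 8939/10000
DF(3y) = 9347/10000 ≈ 0.934700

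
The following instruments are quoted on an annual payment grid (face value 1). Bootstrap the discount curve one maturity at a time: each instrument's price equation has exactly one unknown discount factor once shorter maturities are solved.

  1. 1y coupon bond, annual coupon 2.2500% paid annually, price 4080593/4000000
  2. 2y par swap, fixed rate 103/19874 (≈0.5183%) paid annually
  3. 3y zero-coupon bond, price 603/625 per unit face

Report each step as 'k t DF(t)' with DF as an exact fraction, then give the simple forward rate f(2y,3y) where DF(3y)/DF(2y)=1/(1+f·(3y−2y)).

step 1 [1y] bond c/1=9/400: DF=(4080593/4000000 − 9/400·(0))/(1+9/400) = 9977/10000 ≈ 0.997700
step 2 [2y] swap r/1=103/19874: DF=(1 − 103/19874·(0.997700))/(1+103/19874) = 9897/10000 ≈ 0.989700
step 3 [3y] zero: DF = P = 603/625 ≈ 0.964800

1 1 9977/10000
2 2 9897/10000
3 3 603/625
f(2y,3y) = ((9897/10000)/(603/625) − 1)/(1) = 83/3216 ≈ 2.5808%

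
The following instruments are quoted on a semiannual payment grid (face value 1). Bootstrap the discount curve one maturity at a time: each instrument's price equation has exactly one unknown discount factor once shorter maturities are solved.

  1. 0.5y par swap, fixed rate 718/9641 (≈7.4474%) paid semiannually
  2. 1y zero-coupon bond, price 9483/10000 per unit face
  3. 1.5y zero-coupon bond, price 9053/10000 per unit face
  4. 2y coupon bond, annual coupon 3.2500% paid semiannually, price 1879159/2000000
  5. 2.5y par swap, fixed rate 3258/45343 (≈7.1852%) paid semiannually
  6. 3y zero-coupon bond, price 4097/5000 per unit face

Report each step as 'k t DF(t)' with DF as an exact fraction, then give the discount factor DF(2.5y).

1 1/2 9641/10000
2 1 9483/10000
3 3/2 9053/10000
4 2 1759/2000
5 5/2 8371/10000
6 3 4097/5000
DF(2.5y) = 8371/10000 ≈ 0.837100

step 1 [0.5y] swap r/2=359/9641: DF=(1 − 359/9641·(0))/(1+359/9641) = 9641/10000 ≈ 0.964100
step 2 [1y] zero: DF = P = 9483/10000 ≈ 0.948300
step 3 [1.5y] zero: DF = P = 9053/10000 ≈ 0.905300
step 4 [2y] bond c/2=13/800: DF=(1879159/2000000 − 13/800·(0.964100+0.948300+0.905300))/(1+13/800) = 1759/2000 ≈ 0.879500
step 5 [2.5y] swap r/2=1629/45343: DF=(1 − 1629/45343·(0.964100+0.948300+0.905300+0.879500))/(1+1629/45343) = 8371/10000 ≈ 0.837100
step 6 [3y] zero: DF = P = 4097/5000 ≈ 0.819400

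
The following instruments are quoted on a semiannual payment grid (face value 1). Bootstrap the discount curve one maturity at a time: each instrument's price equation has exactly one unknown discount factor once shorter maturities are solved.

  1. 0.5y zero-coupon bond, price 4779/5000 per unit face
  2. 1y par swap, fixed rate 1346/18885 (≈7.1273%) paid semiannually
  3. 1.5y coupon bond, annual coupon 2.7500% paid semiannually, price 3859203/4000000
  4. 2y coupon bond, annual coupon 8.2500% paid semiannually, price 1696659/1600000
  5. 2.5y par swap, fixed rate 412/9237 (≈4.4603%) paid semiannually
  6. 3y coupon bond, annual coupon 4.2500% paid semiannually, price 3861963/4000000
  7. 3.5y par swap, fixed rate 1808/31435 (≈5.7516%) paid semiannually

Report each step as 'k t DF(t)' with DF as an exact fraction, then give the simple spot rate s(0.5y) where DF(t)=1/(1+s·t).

step 1 [0.5y] zero: DF = P = 4779/5000 ≈ 0.955800
step 2 [1y] swap r/2=673/18885: DF=(1 − 673/18885·(0.955800))/(1+673/18885) = 9327/10000 ≈ 0.932700
step 3 [1.5y] bond c/2=11/800: DF=(3859203/4000000 − 11/800·(0.955800+0.932700))/(1+11/800) = 9261/10000 ≈ 0.926100
step 4 [2y] bond c/2=33/800: DF=(1696659/1600000 − 33/800·(0.955800+0.932700+0.926100))/(1+33/800) = 9069/10000 ≈ 0.906900
step 5 [2.5y] swap r/2=206/9237: DF=(1 − 206/9237·(0.955800+0.932700+0.926100+0.906900))/(1+206/9237) = 897/1000 ≈ 0.897000
step 6 [3y] bond c/2=17/800: DF=(3861963/4000000 − 17/800·(0.955800+0.932700+0.926100+0.906900+0.897000))/(1+17/800) = 8493/10000 ≈ 0.849300
step 7 [3.5y] swap r/2=904/31435: DF=(1 − 904/31435·(0.955800+0.932700+0.926100+0.906900+0.897000+0.849300))/(1+904/31435) = 512/625 ≈ 0.819200

1 1/2 4779/5000
2 1 9327/10000
3 3/2 9261/10000
4 2 9069/10000
5 5/2 897/1000
6 3 8493/10000
7 7/2 512/625
s(0.5y) = (1/(4779/5000) − 1)/(1/2) = 442/4779 ≈ 9.2488%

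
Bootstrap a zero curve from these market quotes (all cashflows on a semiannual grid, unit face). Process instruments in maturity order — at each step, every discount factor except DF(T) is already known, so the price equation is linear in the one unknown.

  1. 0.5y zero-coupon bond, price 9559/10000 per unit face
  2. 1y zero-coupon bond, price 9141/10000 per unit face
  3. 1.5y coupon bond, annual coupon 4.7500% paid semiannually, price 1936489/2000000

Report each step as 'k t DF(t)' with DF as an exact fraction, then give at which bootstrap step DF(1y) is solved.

step 1 [0.5y] zero: DF = P = 9559/10000 ≈ 0.955900
step 2 [1y] zero: DF = P = 9141/10000 ≈ 0.914100
step 3 [1.5y] bond c/2=19/800: DF=(1936489/2000000 − 19/800·(0.955900+0.914100))/(1+19/800) = 564/625 ≈ 0.902400

1 1/2 9559/10000
2 1 9141/10000
3 3/2 564/625
DF(1y) is solved at step 2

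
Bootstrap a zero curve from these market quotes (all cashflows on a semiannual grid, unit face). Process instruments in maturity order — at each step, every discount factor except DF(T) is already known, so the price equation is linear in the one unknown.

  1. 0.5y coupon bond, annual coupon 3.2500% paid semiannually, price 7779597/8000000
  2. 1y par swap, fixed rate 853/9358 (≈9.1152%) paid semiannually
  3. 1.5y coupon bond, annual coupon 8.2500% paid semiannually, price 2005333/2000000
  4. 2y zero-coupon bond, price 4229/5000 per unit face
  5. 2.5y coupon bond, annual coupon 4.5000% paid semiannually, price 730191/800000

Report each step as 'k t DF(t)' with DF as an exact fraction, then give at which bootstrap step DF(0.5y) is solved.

1 1/2 9569/10000
2 1 9147/10000
3 3/2 1111/1250
4 2 4229/5000
5 5/2 8133/10000
DF(0.5y) is solved at step 1

step 1 [0.5y] bond c/2=13/800: DF=(7779597/8000000 − 13/800·(0))/(1+13/800) = 9569/10000 ≈ 0.956900
step 2 [1y] swap r/2=853/18716: DF=(1 − 853/18716·(0.956900))/(1+853/18716) = 9147/10000 ≈ 0.914700
step 3 [1.5y] bond c/2=33/800: DF=(2005333/2000000 − 33/800·(0.956900+0.914700))/(1+33/800) = 1111/1250 ≈ 0.888800
step 4 [2y] zero: DF = P = 4229/5000 ≈ 0.845800
step 5 [2.5y] bond c/2=9/400: DF=(730191/800000 − 9/400·(0.956900+0.914700+0.888800+0.845800))/(1+9/400) = 8133/10000 ≈ 0.813300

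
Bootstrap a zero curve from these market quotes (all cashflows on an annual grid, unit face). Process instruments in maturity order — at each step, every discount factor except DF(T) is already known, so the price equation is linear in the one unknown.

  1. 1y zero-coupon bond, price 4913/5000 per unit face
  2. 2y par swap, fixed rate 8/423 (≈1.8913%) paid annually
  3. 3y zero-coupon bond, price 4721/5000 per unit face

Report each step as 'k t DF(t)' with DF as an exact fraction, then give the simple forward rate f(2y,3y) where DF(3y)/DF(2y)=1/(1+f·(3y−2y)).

step 1 [1y] zero: DF = P = 4913/5000 ≈ 0.982600
step 2 [2y] swap r/1=8/423: DF=(1 − 8/423·(0.982600))/(1+8/423) = 602/625 ≈ 0.963200
step 3 [3y] zero: DF = P = 4721/5000 ≈ 0.944200

1 1 4913/5000
2 2 602/625
3 3 4721/5000
f(2y,3y) = ((602/625)/(4721/5000) − 1)/(1) = 95/4721 ≈ 2.0123%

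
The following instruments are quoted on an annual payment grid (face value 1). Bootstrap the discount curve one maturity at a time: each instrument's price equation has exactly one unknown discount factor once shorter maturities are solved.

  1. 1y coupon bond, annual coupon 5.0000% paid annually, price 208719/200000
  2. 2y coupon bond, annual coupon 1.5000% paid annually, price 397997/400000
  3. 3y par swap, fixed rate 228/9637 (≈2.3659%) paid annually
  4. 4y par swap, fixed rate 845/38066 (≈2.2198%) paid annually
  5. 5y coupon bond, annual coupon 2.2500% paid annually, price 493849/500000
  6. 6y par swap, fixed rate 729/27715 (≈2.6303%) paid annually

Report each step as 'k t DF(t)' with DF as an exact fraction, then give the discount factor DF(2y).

step 1 [1y] bond c/1=1/20: DF=(208719/200000 − 1/20·(0))/(1+1/20) = 9939/10000 ≈ 0.993900
step 2 [2y] bond c/1=3/200: DF=(397997/400000 − 3/200·(0.993900))/(1+3/200) = 1207/1250 ≈ 0.965600
step 3 [3y] swap r/1=228/9637: DF=(1 − 228/9637·(0.993900+0.965600))/(1+228/9637) = 2329/2500 ≈ 0.931600
step 4 [4y] swap r/1=845/38066: DF=(1 − 845/38066·(0.993900+0.965600+0.931600))/(1+845/38066) = 1831/2000 ≈ 0.915500
step 5 [5y] bond c/1=9/400: DF=(493849/500000 − 9/400·(0.993900+0.965600+0.931600+0.915500))/(1+9/400) = 4411/5000 ≈ 0.882200
step 6 [6y] swap r/1=729/27715: DF=(1 − 729/27715·(0.993900+0.965600+0.931600+0.915500+0.882200))/(1+729/27715) = 4271/5000 ≈ 0.854200

1 1 9939/10000
2 2 1207/1250
3 3 2329/2500
4 4 1831/2000
5 5 4411/5000
6 6 4271/5000
DF(2y) = 1207/1250 ≈ 0.965600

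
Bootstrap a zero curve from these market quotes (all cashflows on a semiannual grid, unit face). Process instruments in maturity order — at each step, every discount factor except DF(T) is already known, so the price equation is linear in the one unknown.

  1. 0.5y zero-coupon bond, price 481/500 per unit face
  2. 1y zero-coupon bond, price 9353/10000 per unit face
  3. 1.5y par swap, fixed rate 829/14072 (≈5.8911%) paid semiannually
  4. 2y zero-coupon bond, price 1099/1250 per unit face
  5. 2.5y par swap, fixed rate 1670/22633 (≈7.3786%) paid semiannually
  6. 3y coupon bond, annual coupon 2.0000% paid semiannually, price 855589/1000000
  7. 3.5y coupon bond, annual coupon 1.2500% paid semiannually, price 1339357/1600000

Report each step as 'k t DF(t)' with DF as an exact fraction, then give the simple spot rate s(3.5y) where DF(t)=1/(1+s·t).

1 1/2 481/500
2 1 9353/10000
3 3/2 9171/10000
4 2 1099/1250
5 5/2 833/1000
6 3 8023/10000
7 7/2 1997/2500
s(3.5y) = (1/(1997/2500) − 1)/(7/2) = 1006/13979 ≈ 7.1965%

step 1 [0.5y] zero: DF = P = 481/500 ≈ 0.962000
step 2 [1y] zero: DF = P = 9353/10000 ≈ 0.935300
step 3 [1.5y] swap r/2=829/28144: DF=(1 − 829/28144·(0.962000+0.935300))/(1+829/28144) = 9171/10000 ≈ 0.917100
step 4 [2y] zero: DF = P = 1099/1250 ≈ 0.879200
step 5 [2.5y] swap r/2=835/22633: DF=(1 − 835/22633·(0.962000+0.935300+0.917100+0.879200))/(1+835/22633) = 833/1000 ≈ 0.833000
step 6 [3y] bond c/2=1/100: DF=(855589/1000000 − 1/100·(0.962000+0.935300+0.917100+0.879200+0.833000))/(1+1/100) = 8023/10000 ≈ 0.802300
step 7 [3.5y] bond c/2=1/160: DF=(1339357/1600000 − 1/160·(0.962000+0.935300+0.917100+0.879200+0.833000+0.802300))/(1+1/160) = 1997/2500 ≈ 0.798800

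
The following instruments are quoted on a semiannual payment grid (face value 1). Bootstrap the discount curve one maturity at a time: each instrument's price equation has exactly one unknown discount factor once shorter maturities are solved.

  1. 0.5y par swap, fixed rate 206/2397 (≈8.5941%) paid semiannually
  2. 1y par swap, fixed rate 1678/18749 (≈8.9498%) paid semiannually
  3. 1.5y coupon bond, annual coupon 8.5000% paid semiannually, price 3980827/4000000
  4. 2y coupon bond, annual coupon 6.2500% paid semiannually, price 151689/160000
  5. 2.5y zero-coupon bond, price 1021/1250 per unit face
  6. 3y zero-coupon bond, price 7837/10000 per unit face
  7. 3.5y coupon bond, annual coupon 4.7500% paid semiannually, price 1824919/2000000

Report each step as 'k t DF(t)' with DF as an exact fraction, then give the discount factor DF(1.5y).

step 1 [0.5y] swap r/2=103/2397: DF=(1 − 103/2397·(0))/(1+103/2397) = 2397/2500 ≈ 0.958800
step 2 [1y] swap r/2=839/18749: DF=(1 − 839/18749·(0.958800))/(1+839/18749) = 9161/10000 ≈ 0.916100
step 3 [1.5y] bond c/2=17/400: DF=(3980827/4000000 − 17/400·(0.958800+0.916100))/(1+17/400) = 4391/5000 ≈ 0.878200
step 4 [2y] bond c/2=1/32: DF=(151689/160000 − 1/32·(0.958800+0.916100+0.878200))/(1+1/32) = 8359/10000 ≈ 0.835900
step 5 [2.5y] zero: DF = P = 1021/1250 ≈ 0.816800
step 6 [3y] zero: DF = P = 7837/10000 ≈ 0.783700
step 7 [3.5y] bond c/2=19/800: DF=(1824919/2000000 − 19/800·(0.958800+0.916100+0.878200+0.835900+0.816800+0.783700))/(1+19/800) = 7709/10000 ≈ 0.770900

1 1/2 2397/2500
2 1 9161/10000
3 3/2 4391/5000
4 2 8359/10000
5 5/2 1021/1250
6 3 7837/10000
7 7/2 7709/10000
DF(1.5y) = 4391/5000 ≈ 0.878200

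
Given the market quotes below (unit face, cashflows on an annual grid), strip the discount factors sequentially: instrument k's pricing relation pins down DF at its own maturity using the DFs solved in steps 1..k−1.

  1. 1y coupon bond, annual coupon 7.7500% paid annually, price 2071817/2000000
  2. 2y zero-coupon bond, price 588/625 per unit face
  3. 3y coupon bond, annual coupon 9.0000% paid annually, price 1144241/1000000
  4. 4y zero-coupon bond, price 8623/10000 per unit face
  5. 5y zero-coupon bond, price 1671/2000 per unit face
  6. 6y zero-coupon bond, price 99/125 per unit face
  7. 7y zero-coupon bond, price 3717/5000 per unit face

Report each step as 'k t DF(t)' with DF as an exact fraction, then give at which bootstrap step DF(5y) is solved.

1 1 4807/5000
2 2 588/625
3 3 8927/10000
4 4 8623/10000
5 5 1671/2000
6 6 99/125
7 7 3717/5000
DF(5y) is solved at step 5

step 1 [1y] bond c/1=31/400: DF=(2071817/2000000 − 31/400·(0))/(1+31/400) = 4807/5000 ≈ 0.961400
step 2 [2y] zero: DF = P = 588/625 ≈ 0.940800
step 3 [3y] bond c/1=9/100: DF=(1144241/1000000 − 9/100·(0.961400+0.940800))/(1+9/100) = 8927/10000 ≈ 0.892700
step 4 [4y] zero: DF = P = 8623/10000 ≈ 0.862300
step 5 [5y] zero: DF = P = 1671/2000 ≈ 0.835500
step 6 [6y] zero: DF = P = 99/125 ≈ 0.792000
step 7 [7y] zero: DF = P = 3717/5000 ≈ 0.743400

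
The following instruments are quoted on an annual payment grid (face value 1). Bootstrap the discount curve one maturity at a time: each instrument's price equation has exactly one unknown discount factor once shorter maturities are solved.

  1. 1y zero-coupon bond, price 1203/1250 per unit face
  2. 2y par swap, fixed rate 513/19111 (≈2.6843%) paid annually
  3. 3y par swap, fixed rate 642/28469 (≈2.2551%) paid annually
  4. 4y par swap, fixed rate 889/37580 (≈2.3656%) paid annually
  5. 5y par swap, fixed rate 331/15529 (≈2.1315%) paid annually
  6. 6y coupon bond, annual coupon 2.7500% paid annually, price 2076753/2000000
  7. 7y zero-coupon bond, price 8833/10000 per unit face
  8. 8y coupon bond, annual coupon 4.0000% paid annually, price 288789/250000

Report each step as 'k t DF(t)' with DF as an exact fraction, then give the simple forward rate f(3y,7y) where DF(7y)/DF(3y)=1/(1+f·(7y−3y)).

step 1 [1y] zero: DF = P = 1203/1250 ≈ 0.962400
step 2 [2y] swap r/1=513/19111: DF=(1 − 513/19111·(0.962400))/(1+513/19111) = 9487/10000 ≈ 0.948700
step 3 [3y] swap r/1=642/28469: DF=(1 − 642/28469·(0.962400+0.948700))/(1+642/28469) = 4679/5000 ≈ 0.935800
step 4 [4y] swap r/1=889/37580: DF=(1 − 889/37580·(0.962400+0.948700+0.935800))/(1+889/37580) = 9111/10000 ≈ 0.911100
step 5 [5y] swap r/1=331/15529: DF=(1 − 331/15529·(0.962400+0.948700+0.935800+0.911100))/(1+331/15529) = 9007/10000 ≈ 0.900700
step 6 [6y] bond c/1=11/400: DF=(2076753/2000000 − 11/400·(0.962400+0.948700+0.935800+0.911100+0.900700))/(1+11/400) = 8859/10000 ≈ 0.885900
step 7 [7y] zero: DF = P = 8833/10000 ≈ 0.883300
step 8 [8y] bond c/1=1/25: DF=(288789/250000 − 1/25·(0.962400+0.948700+0.935800+0.911100+0.900700+0.885900+0.883300))/(1+1/25) = 1727/2000 ≈ 0.863500

1 1 1203/1250
2 2 9487/10000
3 3 4679/5000
4 4 9111/10000
5 5 9007/10000
6 6 8859/10000
7 7 8833/10000
8 8 1727/2000
f(3y,7y) = ((4679/5000)/(8833/10000) − 1)/(4) = 525/35332 ≈ 1.4859%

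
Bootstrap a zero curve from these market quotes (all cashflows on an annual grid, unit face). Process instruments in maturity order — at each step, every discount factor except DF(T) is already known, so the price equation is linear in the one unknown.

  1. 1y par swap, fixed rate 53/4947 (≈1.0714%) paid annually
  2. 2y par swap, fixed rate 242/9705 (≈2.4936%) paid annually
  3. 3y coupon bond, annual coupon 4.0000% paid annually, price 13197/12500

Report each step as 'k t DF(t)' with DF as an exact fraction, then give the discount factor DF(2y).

1 1 4947/5000
2 2 2379/2500
3 3 1881/2000
DF(2y) = 2379/2500 ≈ 0.951600

step 1 [1y] swap r/1=53/4947: DF=(1 − 53/4947·(0))/(1+53/4947) = 4947/5000 ≈ 0.989400
step 2 [2y] swap r/1=242/9705: DF=(1 − 242/9705·(0.989400))/(1+242/9705) = 2379/2500 ≈ 0.951600
step 3 [3y] bond c/1=1/25: DF=(13197/12500 − 1/25·(0.989400+0.951600))/(1+1/25) = 1881/2000 ≈ 0.940500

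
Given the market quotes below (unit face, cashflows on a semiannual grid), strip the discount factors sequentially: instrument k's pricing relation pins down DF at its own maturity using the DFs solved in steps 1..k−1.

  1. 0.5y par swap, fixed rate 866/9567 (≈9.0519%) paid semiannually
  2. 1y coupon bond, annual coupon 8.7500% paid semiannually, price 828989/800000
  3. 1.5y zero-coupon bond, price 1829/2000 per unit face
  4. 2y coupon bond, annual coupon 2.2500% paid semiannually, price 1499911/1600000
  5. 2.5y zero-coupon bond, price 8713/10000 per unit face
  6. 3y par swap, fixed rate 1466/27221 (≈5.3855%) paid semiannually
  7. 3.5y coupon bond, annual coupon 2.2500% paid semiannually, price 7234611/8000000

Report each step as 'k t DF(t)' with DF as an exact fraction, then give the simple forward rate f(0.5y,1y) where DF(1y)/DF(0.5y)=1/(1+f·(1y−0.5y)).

1 1/2 9567/10000
2 1 9527/10000
3 3/2 1829/2000
4 2 2239/2500
5 5/2 8713/10000
6 3 4267/5000
7 7/2 8337/10000
f(0.5y,1y) = ((9567/10000)/(9527/10000) − 1)/(1/2) = 80/9527 ≈ 0.8397%

step 1 [0.5y] swap r/2=433/9567: DF=(1 − 433/9567·(0))/(1+433/9567) = 9567/10000 ≈ 0.956700
step 2 [1y] bond c/2=7/160: DF=(828989/800000 − 7/160·(0.956700))/(1+7/160) = 9527/10000 ≈ 0.952700
step 3 [1.5y] zero: DF = P = 1829/2000 ≈ 0.914500
step 4 [2y] bond c/2=9/800: DF=(1499911/1600000 − 9/800·(0.956700+0.952700+0.914500))/(1+9/800) = 2239/2500 ≈ 0.895600
step 5 [2.5y] zero: DF = P = 8713/10000 ≈ 0.871300
step 6 [3y] swap r/2=733/27221: DF=(1 − 733/27221·(0.956700+0.952700+0.914500+0.895600+0.871300))/(1+733/27221) = 4267/5000 ≈ 0.853400
step 7 [3.5y] bond c/2=9/800: DF=(7234611/8000000 − 9/800·(0.956700+0.952700+0.914500+0.895600+0.871300+0.853400))/(1+9/800) = 8337/10000 ≈ 0.833700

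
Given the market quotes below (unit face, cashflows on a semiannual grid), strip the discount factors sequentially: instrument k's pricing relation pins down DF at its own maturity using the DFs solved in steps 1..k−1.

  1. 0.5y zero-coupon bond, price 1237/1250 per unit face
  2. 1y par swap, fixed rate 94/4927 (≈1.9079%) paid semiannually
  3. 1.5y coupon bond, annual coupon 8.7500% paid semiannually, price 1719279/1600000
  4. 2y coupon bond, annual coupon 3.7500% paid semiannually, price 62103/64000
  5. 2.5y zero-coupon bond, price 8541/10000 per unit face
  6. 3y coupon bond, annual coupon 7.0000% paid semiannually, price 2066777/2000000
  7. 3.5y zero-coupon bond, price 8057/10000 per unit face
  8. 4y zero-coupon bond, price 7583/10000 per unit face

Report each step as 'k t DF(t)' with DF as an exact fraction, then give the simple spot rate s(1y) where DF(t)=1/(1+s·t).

1 1/2 1237/1250
2 1 2453/2500
3 3/2 9469/10000
4 2 2247/2500
5 5/2 8541/10000
6 3 1681/2000
7 7/2 8057/10000
8 4 7583/10000
s(1y) = (1/(2453/2500) − 1)/(1) = 47/2453 ≈ 1.9160%

step 1 [0.5y] zero: DF = P = 1237/1250 ≈ 0.989600
step 2 [1y] swap r/2=47/4927: DF=(1 − 47/4927·(0.989600))/(1+47/4927) = 2453/2500 ≈ 0.981200
step 3 [1.5y] bond c/2=7/160: DF=(1719279/1600000 − 7/160·(0.989600+0.981200))/(1+7/160) = 9469/10000 ≈ 0.946900
step 4 [2y] bond c/2=3/160: DF=(62103/64000 − 3/160·(0.989600+0.981200+0.946900))/(1+3/160) = 2247/2500 ≈ 0.898800
step 5 [2.5y] zero: DF = P = 8541/10000 ≈ 0.854100
step 6 [3y] bond c/2=7/200: DF=(2066777/2000000 − 7/200·(0.989600+0.981200+0.946900+0.898800+0.854100))/(1+7/200) = 1681/2000 ≈ 0.840500
step 7 [3.5y] zero: DF = P = 8057/10000 ≈ 0.805700
step 8 [4y] zero: DF = P = 7583/10000 ≈ 0.758300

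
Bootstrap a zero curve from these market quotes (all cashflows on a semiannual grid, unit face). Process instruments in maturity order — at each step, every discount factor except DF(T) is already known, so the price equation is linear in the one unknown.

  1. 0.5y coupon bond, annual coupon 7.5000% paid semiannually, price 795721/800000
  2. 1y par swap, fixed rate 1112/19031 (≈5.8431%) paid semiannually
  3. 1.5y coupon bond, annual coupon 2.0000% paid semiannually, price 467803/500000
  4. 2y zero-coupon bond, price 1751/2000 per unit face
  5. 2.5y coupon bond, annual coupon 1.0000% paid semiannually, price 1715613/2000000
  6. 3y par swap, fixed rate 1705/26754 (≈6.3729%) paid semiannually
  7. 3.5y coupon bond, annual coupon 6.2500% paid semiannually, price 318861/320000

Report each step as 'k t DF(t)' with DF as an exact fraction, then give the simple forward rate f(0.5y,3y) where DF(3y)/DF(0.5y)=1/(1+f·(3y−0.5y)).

1 1/2 9587/10000
2 1 2361/2500
3 3/2 363/400
4 2 1751/2000
5 5/2 522/625
6 3 1659/2000
7 7/2 8041/10000
f(0.5y,3y) = ((9587/10000)/(1659/2000) − 1)/(5/2) = 2584/41475 ≈ 6.2303%

step 1 [0.5y] bond c/2=3/80: DF=(795721/800000 − 3/80·(0))/(1+3/80) = 9587/10000 ≈ 0.958700
step 2 [1y] swap r/2=556/19031: DF=(1 − 556/19031·(0.958700))/(1+556/19031) = 2361/2500 ≈ 0.944400
step 3 [1.5y] bond c/2=1/100: DF=(467803/500000 − 1/100·(0.958700+0.944400))/(1+1/100) = 363/400 ≈ 0.907500
step 4 [2y] zero: DF = P = 1751/2000 ≈ 0.875500
step 5 [2.5y] bond c/2=1/200: DF=(1715613/2000000 − 1/200·(0.958700+0.944400+0.907500+0.875500))/(1+1/200) = 522/625 ≈ 0.835200
step 6 [3y] swap r/2=1705/53508: DF=(1 − 1705/53508·(0.958700+0.944400+0.907500+0.875500+0.835200))/(1+1705/53508) = 1659/2000 ≈ 0.829500
step 7 [3.5y] bond c/2=1/32: DF=(318861/320000 − 1/32·(0.958700+0.944400+0.907500+0.875500+0.835200+0.829500))/(1+1/32) = 8041/10000 ≈ 0.804100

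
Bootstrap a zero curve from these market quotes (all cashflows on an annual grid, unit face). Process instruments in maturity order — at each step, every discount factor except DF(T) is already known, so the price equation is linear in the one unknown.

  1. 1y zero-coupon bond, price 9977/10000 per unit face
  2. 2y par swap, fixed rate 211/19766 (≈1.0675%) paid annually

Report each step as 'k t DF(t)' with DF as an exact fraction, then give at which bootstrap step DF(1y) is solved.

step 1 [1y] zero: DF = P = 9977/10000 ≈ 0.997700
step 2 [2y] swap r/1=211/19766: DF=(1 − 211/19766·(0.997700))/(1+211/19766) = 9789/10000 ≈ 0.978900

1 1 9977/10000
2 2 9789/10000
DF(1y) is solved at step 1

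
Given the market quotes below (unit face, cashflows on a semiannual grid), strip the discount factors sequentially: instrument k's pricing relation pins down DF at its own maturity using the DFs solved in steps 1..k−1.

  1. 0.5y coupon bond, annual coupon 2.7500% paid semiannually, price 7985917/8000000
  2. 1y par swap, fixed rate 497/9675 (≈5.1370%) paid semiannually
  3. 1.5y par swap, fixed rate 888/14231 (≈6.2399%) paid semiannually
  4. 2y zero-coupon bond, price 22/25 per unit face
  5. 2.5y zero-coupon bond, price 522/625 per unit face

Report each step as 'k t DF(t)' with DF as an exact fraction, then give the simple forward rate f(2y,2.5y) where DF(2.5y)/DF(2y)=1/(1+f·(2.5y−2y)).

step 1 [0.5y] bond c/2=11/800: DF=(7985917/8000000 − 11/800·(0))/(1+11/800) = 9847/10000 ≈ 0.984700
step 2 [1y] swap r/2=497/19350: DF=(1 − 497/19350·(0.984700))/(1+497/19350) = 9503/10000 ≈ 0.950300
step 3 [1.5y] swap r/2=444/14231: DF=(1 − 444/14231·(0.984700+0.950300))/(1+444/14231) = 1139/1250 ≈ 0.911200
step 4 [2y] zero: DF = P = 22/25 ≈ 0.880000
step 5 [2.5y] zero: DF = P = 522/625 ≈ 0.835200

1 1/2 9847/10000
2 1 9503/10000
3 3/2 1139/1250
4 2 22/25
5 5/2 522/625
f(2y,2.5y) = ((22/25)/(522/625) − 1)/(1/2) = 28/261 ≈ 10.7280%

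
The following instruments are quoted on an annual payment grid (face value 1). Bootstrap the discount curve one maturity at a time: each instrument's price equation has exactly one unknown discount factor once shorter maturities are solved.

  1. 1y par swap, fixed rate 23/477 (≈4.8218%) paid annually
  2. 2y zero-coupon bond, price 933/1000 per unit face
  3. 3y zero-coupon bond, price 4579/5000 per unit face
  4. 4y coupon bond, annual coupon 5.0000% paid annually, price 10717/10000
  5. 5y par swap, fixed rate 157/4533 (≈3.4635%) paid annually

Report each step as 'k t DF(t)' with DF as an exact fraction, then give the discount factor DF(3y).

step 1 [1y] swap r/1=23/477: DF=(1 − 23/477·(0))/(1+23/477) = 477/500 ≈ 0.954000
step 2 [2y] zero: DF = P = 933/1000 ≈ 0.933000
step 3 [3y] zero: DF = P = 4579/5000 ≈ 0.915800
step 4 [4y] bond c/1=1/20: DF=(10717/10000 − 1/20·(0.954000+0.933000+0.915800))/(1+1/20) = 1109/1250 ≈ 0.887200
step 5 [5y] swap r/1=157/4533: DF=(1 − 157/4533·(0.954000+0.933000+0.915800+0.887200))/(1+157/4533) = 843/1000 ≈ 0.843000

1 1 477/500
2 2 933/1000
3 3 4579/5000
4 4 1109/1250
5 5 843/1000
DF(3y) = 4579/5000 ≈ 0.915800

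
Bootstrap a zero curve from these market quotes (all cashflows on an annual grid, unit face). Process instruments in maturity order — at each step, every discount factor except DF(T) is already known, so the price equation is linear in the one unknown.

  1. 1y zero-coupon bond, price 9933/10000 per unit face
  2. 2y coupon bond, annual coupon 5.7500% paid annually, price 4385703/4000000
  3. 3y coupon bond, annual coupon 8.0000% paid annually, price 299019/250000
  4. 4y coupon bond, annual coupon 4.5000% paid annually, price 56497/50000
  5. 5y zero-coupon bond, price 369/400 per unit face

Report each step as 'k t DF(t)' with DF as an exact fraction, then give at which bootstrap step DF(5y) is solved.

step 1 [1y] zero: DF = P = 9933/10000 ≈ 0.993300
step 2 [2y] bond c/1=23/400: DF=(4385703/4000000 − 23/400·(0.993300))/(1+23/400) = 2457/2500 ≈ 0.982800
step 3 [3y] bond c/1=2/25: DF=(299019/250000 − 2/25·(0.993300+0.982800))/(1+2/25) = 9611/10000 ≈ 0.961100
step 4 [4y] bond c/1=9/200: DF=(56497/50000 − 9/200·(0.993300+0.982800+0.961100))/(1+9/200) = 2387/2500 ≈ 0.954800
step 5 [5y] zero: DF = P = 369/400 ≈ 0.922500

1 1 9933/10000
2 2 2457/2500
3 3 9611/10000
4 4 2387/2500
5 5 369/400
DF(5y) is solved at step 5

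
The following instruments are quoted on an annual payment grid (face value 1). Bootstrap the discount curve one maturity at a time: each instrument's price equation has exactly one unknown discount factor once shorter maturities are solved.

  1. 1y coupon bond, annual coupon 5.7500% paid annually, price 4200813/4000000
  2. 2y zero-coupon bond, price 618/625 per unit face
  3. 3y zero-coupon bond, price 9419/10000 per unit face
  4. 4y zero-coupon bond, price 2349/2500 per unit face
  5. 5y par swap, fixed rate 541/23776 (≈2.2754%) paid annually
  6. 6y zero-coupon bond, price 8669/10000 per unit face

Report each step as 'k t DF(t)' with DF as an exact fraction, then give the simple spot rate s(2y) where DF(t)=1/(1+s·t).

step 1 [1y] bond c/1=23/400: DF=(4200813/4000000 − 23/400·(0))/(1+23/400) = 9931/10000 ≈ 0.993100
step 2 [2y] zero: DF = P = 618/625 ≈ 0.988800
step 3 [3y] zero: DF = P = 9419/10000 ≈ 0.941900
step 4 [4y] zero: DF = P = 2349/2500 ≈ 0.939600
step 5 [5y] swap r/1=541/23776: DF=(1 − 541/23776·(0.993100+0.988800+0.941900+0.939600))/(1+541/23776) = 4459/5000 ≈ 0.891800
step 6 [6y] zero: DF = P = 8669/10000 ≈ 0.866900

1 1 9931/10000
2 2 618/625
3 3 9419/10000
4 4 2349/2500
5 5 4459/5000
6 6 8669/10000
s(2y) = (1/(618/625) − 1)/(2) = 7/1236 ≈ 0.5663%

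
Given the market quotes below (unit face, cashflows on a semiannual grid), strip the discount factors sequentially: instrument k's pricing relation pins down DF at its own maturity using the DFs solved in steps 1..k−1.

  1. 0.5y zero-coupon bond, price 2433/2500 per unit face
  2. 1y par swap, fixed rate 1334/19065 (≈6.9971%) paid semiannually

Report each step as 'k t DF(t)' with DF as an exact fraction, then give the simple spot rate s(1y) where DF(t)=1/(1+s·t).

1 1/2 2433/2500
2 1 9333/10000
s(1y) = (1/(9333/10000) − 1)/(1) = 667/9333 ≈ 7.1467%

step 1 [0.5y] zero: DF = P = 2433/2500 ≈ 0.973200
step 2 [1y] swap r/2=667/19065: DF=(1 − 667/19065·(0.973200))/(1+667/19065) = 9333/10000 ≈ 0.933300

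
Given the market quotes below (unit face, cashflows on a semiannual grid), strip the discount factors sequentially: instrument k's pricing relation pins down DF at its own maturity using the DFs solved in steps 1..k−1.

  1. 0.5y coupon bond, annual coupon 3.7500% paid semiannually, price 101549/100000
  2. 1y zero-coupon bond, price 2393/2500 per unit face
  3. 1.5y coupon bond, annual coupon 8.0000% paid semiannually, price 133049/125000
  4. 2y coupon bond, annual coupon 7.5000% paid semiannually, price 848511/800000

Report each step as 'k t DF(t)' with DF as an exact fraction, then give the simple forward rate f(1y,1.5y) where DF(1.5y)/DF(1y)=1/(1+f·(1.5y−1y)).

step 1 [0.5y] bond c/2=3/160: DF=(101549/100000 − 3/160·(0))/(1+3/160) = 623/625 ≈ 0.996800
step 2 [1y] zero: DF = P = 2393/2500 ≈ 0.957200
step 3 [1.5y] bond c/2=1/25: DF=(133049/125000 − 1/25·(0.996800+0.957200))/(1+1/25) = 9483/10000 ≈ 0.948300
step 4 [2y] bond c/2=3/80: DF=(848511/800000 − 3/80·(0.996800+0.957200+0.948300))/(1+3/80) = 4587/5000 ≈ 0.917400

1 1/2 623/625
2 1 2393/2500
3 3/2 9483/10000
4 2 4587/5000
f(1y,1.5y) = ((2393/2500)/(9483/10000) − 1)/(1/2) = 178/9483 ≈ 1.8770%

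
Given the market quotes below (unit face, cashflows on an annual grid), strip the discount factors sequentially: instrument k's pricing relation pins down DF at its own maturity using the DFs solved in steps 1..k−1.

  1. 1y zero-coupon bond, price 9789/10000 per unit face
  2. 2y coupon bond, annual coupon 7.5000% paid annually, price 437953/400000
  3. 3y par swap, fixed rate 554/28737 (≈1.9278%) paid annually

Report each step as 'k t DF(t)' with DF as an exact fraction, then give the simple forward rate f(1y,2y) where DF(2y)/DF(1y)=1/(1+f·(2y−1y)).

step 1 [1y] zero: DF = P = 9789/10000 ≈ 0.978900
step 2 [2y] bond c/1=3/40: DF=(437953/400000 − 3/40·(0.978900))/(1+3/40) = 4751/5000 ≈ 0.950200
step 3 [3y] swap r/1=554/28737: DF=(1 − 554/28737·(0.978900+0.950200))/(1+554/28737) = 4723/5000 ≈ 0.944600

1 1 9789/10000
2 2 4751/5000
3 3 4723/5000
f(1y,2y) = ((9789/10000)/(4751/5000) − 1)/(1) = 287/9502 ≈ 3.0204%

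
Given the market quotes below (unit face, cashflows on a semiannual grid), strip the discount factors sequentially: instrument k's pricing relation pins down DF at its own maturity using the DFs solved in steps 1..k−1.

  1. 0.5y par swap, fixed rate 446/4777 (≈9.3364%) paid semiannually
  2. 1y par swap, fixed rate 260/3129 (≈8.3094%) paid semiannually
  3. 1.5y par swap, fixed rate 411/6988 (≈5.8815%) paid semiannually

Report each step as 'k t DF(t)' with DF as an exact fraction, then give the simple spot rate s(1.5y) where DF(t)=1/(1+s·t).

1 1/2 4777/5000
2 1 461/500
3 3/2 4589/5000
s(1.5y) = (1/(4589/5000) − 1)/(3/2) = 274/4589 ≈ 5.9708%

step 1 [0.5y] swap r/2=223/4777: DF=(1 − 223/4777·(0))/(1+223/4777) = 4777/5000 ≈ 0.955400
step 2 [1y] swap r/2=130/3129: DF=(1 − 130/3129·(0.955400))/(1+130/3129) = 461/500 ≈ 0.922000
step 3 [1.5y] swap r/2=411/13976: DF=(1 − 411/13976·(0.955400+0.922000))/(1+411/13976) = 4589/5000 ≈ 0.917800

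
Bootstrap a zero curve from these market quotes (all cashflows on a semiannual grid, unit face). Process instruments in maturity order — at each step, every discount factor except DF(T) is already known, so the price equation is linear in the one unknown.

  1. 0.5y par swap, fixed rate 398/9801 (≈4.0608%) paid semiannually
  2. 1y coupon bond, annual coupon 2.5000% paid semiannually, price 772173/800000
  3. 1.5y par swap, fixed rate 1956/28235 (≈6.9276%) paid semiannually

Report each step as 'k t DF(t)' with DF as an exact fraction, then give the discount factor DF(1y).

1 1/2 9801/10000
2 1 2353/2500
3 3/2 4511/5000
DF(1y) = 2353/2500 ≈ 0.941200

step 1 [0.5y] swap r/2=199/9801: DF=(1 − 199/9801·(0))/(1+199/9801) = 9801/10000 ≈ 0.980100
step 2 [1y] bond c/2=1/80: DF=(772173/800000 − 1/80·(0.980100))/(1+1/80) = 2353/2500 ≈ 0.941200
step 3 [1.5y] swap r/2=978/28235: DF=(1 − 978/28235·(0.980100+0.941200))/(1+978/28235) = 4511/5000 ≈ 0.902200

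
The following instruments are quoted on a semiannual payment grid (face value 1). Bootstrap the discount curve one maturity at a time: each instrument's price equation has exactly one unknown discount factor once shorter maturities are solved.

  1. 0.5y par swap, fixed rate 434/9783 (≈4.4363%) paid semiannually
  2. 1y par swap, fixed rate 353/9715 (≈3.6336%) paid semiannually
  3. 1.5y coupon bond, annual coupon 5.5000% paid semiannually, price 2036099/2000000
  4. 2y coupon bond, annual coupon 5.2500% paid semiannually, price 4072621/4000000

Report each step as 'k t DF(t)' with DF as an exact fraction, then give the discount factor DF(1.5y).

1 1/2 9783/10000
2 1 9647/10000
3 3/2 2347/2500
4 2 574/625
DF(1.5y) = 2347/2500 ≈ 0.938800

step 1 [0.5y] swap r/2=217/9783: DF=(1 − 217/9783·(0))/(1+217/9783) = 9783/10000 ≈ 0.978300
step 2 [1y] swap r/2=353/19430: DF=(1 − 353/19430·(0.978300))/(1+353/19430) = 9647/10000 ≈ 0.964700
step 3 [1.5y] bond c/2=11/400: DF=(2036099/2000000 − 11/400·(0.978300+0.964700))/(1+11/400) = 2347/2500 ≈ 0.938800
step 4 [2y] bond c/2=21/800: DF=(4072621/4000000 − 21/800·(0.978300+0.964700+0.938800))/(1+21/800) = 574/625 ≈ 0.918400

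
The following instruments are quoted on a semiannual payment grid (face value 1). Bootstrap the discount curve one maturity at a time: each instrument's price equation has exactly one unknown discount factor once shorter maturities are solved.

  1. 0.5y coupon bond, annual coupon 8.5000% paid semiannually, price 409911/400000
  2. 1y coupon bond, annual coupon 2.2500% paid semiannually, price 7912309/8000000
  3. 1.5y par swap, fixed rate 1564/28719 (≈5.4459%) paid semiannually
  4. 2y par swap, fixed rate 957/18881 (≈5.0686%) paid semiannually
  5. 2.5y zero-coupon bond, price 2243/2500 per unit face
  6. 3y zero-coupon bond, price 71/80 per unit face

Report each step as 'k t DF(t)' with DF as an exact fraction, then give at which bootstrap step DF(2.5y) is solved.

step 1 [0.5y] bond c/2=17/400: DF=(409911/400000 − 17/400·(0))/(1+17/400) = 983/1000 ≈ 0.983000
step 2 [1y] bond c/2=9/800: DF=(7912309/8000000 − 9/800·(0.983000))/(1+9/800) = 9671/10000 ≈ 0.967100
step 3 [1.5y] swap r/2=782/28719: DF=(1 − 782/28719·(0.983000+0.967100))/(1+782/28719) = 4609/5000 ≈ 0.921800
step 4 [2y] swap r/2=957/37762: DF=(1 − 957/37762·(0.983000+0.967100+0.921800))/(1+957/37762) = 9043/10000 ≈ 0.904300
step 5 [2.5y] zero: DF = P = 2243/2500 ≈ 0.897200
step 6 [3y] zero: DF = P = 71/80 ≈ 0.887500

1 1/2 983/1000
2 1 9671/10000
3 3/2 4609/5000
4 2 9043/10000
5 5/2 2243/2500
6 3 71/80
DF(2.5y) is solved at step 5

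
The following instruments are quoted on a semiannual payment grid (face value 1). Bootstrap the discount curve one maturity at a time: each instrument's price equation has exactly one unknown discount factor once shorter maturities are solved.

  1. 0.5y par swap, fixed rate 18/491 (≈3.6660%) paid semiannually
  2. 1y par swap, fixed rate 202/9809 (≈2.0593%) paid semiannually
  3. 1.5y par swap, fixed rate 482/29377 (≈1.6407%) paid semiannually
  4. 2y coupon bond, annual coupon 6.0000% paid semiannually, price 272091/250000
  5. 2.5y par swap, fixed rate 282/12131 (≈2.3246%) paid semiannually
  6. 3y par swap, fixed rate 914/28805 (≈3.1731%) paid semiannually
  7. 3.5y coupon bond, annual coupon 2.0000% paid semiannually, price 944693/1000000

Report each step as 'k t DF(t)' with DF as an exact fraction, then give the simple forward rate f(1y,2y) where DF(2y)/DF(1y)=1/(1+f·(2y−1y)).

1 1/2 491/500
2 1 4899/5000
3 3/2 9759/10000
4 2 9711/10000
5 5/2 2359/2500
6 3 4543/5000
7 7/2 8783/10000
f(1y,2y) = ((4899/5000)/(9711/10000) − 1)/(1) = 29/3237 ≈ 0.8959%

step 1 [0.5y] swap r/2=9/491: DF=(1 − 9/491·(0))/(1+9/491) = 491/500 ≈ 0.982000
step 2 [1y] swap r/2=101/9809: DF=(1 − 101/9809·(0.982000))/(1+101/9809) = 4899/5000 ≈ 0.979800
step 3 [1.5y] swap r/2=241/29377: DF=(1 − 241/29377·(0.982000+0.979800))/(1+241/29377) = 9759/10000 ≈ 0.975900
step 4 [2y] bond c/2=3/100: DF=(272091/250000 − 3/100·(0.982000+0.979800+0.975900))/(1+3/100) = 9711/10000 ≈ 0.971100
step 5 [2.5y] swap r/2=141/12131: DF=(1 − 141/12131·(0.982000+0.979800+0.975900+0.971100))/(1+141/12131) = 2359/2500 ≈ 0.943600
step 6 [3y] swap r/2=457/28805: DF=(1 − 457/28805·(0.982000+0.979800+0.975900+0.971100+0.943600))/(1+457/28805) = 4543/5000 ≈ 0.908600
step 7 [3.5y] bond c/2=1/100: DF=(944693/1000000 − 1/100·(0.982000+0.979800+0.975900+0.971100+0.943600+0.908600))/(1+1/100) = 8783/10000 ≈ 0.878300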